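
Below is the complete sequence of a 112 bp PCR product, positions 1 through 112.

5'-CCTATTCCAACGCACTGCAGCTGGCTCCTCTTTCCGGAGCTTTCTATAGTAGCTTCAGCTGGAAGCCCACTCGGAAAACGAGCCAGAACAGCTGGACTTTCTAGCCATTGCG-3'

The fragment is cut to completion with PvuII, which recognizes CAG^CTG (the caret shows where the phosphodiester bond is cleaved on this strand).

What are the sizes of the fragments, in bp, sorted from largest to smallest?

PvuII sites (CAGCTG) start at positions 18, 56, 89.
PvuII cuts after base 3 of each site, so after positions 20, 58, 91.
Linear molecule, 3 cuts → 4 fragments:
  1–20 → 20 bp
  21–58 → 38 bp
  59–91 → 33 bp
  92–112 → 21 bp
Sorted largest to smallest: 38, 33, 21, 20 bp.

38, 33, 21, 20 bp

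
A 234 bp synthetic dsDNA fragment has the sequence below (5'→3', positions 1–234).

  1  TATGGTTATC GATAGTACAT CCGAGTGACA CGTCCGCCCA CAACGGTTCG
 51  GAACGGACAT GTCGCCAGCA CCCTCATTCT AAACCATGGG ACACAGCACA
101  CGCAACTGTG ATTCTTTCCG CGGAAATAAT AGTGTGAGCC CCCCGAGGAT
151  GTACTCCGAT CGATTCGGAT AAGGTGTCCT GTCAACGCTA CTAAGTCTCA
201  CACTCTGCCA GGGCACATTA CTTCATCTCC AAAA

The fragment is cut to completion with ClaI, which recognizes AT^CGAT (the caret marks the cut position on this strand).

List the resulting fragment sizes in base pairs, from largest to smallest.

ClaI sites (ATCGAT) start at positions 8, 159.
ClaI cuts after base 2 of each site, so after positions 9, 160.
Linear molecule, 2 cuts → 3 fragments:
  1–9 → 9 bp
  10–160 → 151 bp
  161–234 → 74 bp
Sorted largest to smallest: 151, 74, 9 bp.

151, 74, 9 bp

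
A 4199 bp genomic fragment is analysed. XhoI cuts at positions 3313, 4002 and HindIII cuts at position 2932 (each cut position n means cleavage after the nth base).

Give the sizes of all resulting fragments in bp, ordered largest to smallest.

2932, 689, 381, 197 bp

Combined cut positions (sorted): 2932, 3313, 4002.
Linear molecule, 3 cuts → 4 fragments:
  2932 − 0 = 2932 bp
  3313 − 2932 = 381 bp
  4002 − 3313 = 689 bp
  4199 − 4002 = 197 bp
Sorted largest to smallest: 2932, 689, 381, 197 bp.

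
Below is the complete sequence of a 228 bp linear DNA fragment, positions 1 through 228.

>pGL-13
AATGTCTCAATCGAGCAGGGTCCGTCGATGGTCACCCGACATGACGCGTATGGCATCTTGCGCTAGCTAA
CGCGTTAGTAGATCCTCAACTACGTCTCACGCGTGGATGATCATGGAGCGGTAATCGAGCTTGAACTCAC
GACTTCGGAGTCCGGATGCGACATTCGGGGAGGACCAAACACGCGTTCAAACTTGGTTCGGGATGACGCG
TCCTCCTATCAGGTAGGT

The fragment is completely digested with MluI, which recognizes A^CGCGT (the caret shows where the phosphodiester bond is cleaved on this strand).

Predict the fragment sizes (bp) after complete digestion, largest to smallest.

MluI sites (ACGCGT) start at positions 44, 70, 99, 181, 206.
MluI cuts after the first base of each site, so after positions 44, 70, 99, 181, 206.
Linear molecule, 5 cuts → 6 fragments:
  1–44 → 44 bp
  45–70 → 26 bp
  71–99 → 29 bp
  100–181 → 82 bp
  182–206 → 25 bp
  207–228 → 22 bp
Sorted largest to smallest: 82, 44, 29, 26, 25, 22 bp.

82, 44, 29, 26, 25, 22 bp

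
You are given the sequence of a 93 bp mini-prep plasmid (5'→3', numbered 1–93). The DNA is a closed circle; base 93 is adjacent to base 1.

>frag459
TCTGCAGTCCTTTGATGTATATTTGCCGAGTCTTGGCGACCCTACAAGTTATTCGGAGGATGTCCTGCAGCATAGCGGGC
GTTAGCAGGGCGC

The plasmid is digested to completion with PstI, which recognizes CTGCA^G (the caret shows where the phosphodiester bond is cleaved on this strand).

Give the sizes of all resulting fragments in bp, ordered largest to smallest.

63, 30 bp

PstI sites (CTGCAG) start at positions 2, 65.
PstI cuts after base 5 of each site (before the last base), so after positions 6, 69.
Circular molecule, 2 cuts → 2 fragments:
  7–69 → 63 bp
  70–93 then 1–6 → 24 + 6 = 30 bp
Sorted largest to smallest: 63, 30 bp.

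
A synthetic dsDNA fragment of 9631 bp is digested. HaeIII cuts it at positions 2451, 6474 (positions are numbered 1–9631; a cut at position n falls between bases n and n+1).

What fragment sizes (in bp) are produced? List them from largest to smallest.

Linear molecule, 2 cuts → 3 fragments:
  2451 − 0 = 2451 bp
  6474 − 2451 = 4023 bp
  9631 − 6474 = 3157 bp
Sorted largest to smallest: 4023, 3157, 2451 bp.

4023, 3157, 2451 bp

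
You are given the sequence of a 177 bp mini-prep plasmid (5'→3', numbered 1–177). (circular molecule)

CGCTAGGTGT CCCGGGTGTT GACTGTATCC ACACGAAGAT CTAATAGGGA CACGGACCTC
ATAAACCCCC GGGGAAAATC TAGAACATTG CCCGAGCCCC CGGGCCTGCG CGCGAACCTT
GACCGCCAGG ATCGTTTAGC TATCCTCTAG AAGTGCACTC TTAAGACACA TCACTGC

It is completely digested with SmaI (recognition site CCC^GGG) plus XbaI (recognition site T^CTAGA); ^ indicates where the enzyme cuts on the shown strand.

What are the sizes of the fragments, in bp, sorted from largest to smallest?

SmaI sites (CCCGGG) start at positions 11, 68, 99.
SmaI cuts after base 3 of each site, so after positions 13, 70, 101.
XbaI sites (TCTAGA) start at positions 79, 146.
XbaI cuts after the first base of each site, so after positions 79, 146.
Combined cut positions: 13, 70, 79, 101, 146.
Circular molecule, 5 cuts → 5 fragments:
  14–70 → 57 bp
  71–79 → 9 bp
  80–101 → 22 bp
  102–146 → 45 bp
  147–177 then 1–13 → 31 + 13 = 44 bp
Sorted largest to smallest: 57, 45, 44, 22, 9 bp.

57, 45, 44, 22, 9 bp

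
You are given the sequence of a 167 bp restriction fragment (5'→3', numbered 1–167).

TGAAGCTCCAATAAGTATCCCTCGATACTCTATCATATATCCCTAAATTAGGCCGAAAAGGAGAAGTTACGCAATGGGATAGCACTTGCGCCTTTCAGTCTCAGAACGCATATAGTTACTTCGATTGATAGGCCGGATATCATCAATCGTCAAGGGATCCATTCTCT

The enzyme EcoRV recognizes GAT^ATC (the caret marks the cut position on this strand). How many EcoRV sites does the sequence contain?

1

GATATC occurs starting at position 136.
EcoRV cuts at 1 site.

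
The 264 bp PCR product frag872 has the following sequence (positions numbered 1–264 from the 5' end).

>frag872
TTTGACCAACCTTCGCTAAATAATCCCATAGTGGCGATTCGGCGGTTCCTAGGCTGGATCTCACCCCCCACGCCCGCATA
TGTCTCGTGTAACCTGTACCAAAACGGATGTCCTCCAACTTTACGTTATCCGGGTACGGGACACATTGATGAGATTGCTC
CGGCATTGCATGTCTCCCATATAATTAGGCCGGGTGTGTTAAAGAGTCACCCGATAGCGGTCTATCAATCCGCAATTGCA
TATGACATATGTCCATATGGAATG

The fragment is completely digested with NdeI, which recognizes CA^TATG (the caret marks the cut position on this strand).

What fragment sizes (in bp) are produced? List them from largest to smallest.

162, 78, 9, 8, 7 bp

NdeI sites (CATATG) start at positions 77, 239, 246, 254.
NdeI cuts after base 2 of each site, so after positions 78, 240, 247, 255.
Linear molecule, 4 cuts → 5 fragments:
  1–78 → 78 bp
  79–240 → 162 bp
  241–247 → 7 bp
  248–255 → 8 bp
  256–264 → 9 bp
Sorted largest to smallest: 162, 78, 9, 8, 7 bp.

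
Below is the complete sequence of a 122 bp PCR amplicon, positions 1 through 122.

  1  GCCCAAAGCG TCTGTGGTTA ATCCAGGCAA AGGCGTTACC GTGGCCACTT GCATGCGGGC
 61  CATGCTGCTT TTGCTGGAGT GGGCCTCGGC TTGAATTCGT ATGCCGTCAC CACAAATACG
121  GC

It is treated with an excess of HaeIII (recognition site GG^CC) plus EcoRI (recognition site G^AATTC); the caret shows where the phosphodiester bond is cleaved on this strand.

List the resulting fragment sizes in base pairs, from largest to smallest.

HaeIII sites (GGCC) start at positions 43, 58, 82.
HaeIII cuts after base 2 of each site, so after positions 44, 59, 83.
The EcoRI site (GAATTC) starts at position 93.
EcoRI cuts after the first base of each site, so after position 93.
Combined cut positions: 44, 59, 83, 93.
Linear molecule, 4 cuts → 5 fragments:
  1–44 → 44 bp
  45–59 → 15 bp
  60–83 → 24 bp
  84–93 → 10 bp
  94–122 → 29 bp
Sorted largest to smallest: 44, 29, 24, 15, 10 bp.

44, 29, 24, 15, 10 bp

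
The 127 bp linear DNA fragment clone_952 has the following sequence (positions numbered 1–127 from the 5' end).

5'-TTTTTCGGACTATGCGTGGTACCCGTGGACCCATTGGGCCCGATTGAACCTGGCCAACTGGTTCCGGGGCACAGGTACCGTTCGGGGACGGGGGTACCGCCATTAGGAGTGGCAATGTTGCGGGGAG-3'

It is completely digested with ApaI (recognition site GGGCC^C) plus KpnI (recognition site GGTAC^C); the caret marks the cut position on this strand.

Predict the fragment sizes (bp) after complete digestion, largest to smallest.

38, 30, 22, 19, 18 bp

The ApaI site (GGGCCC) starts at position 36.
ApaI cuts after base 5 of each site (before the last base), so after position 40.
KpnI sites (GGTACC) start at positions 18, 74, 93.
KpnI cuts after base 5 of each site (before the last base), so after positions 22, 78, 97.
Combined cut positions: 22, 40, 78, 97.
Linear molecule, 4 cuts → 5 fragments:
  1–22 → 22 bp
  23–40 → 18 bp
  41–78 → 38 bp
  79–97 → 19 bp
  98–127 → 30 bp
Sorted largest to smallest: 38, 30, 22, 19, 18 bp.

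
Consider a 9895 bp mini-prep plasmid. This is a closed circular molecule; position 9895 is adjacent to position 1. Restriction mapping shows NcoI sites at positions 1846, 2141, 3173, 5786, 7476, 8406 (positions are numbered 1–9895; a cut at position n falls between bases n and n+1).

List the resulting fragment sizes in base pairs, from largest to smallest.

Circular molecule, 6 cuts → 6 fragments:
  2141 − 1846 = 295 bp
  3173 − 2141 = 1032 bp
  5786 − 3173 = 2613 bp
  7476 − 5786 = 1690 bp
  8406 − 7476 = 930 bp
  wrap: 9895 − 8406 + 1846 = 3335 bp
Sorted largest to smallest: 3335, 2613, 1690, 1032, 930, 295 bp.

3335, 2613, 1690, 1032, 930, 295 bp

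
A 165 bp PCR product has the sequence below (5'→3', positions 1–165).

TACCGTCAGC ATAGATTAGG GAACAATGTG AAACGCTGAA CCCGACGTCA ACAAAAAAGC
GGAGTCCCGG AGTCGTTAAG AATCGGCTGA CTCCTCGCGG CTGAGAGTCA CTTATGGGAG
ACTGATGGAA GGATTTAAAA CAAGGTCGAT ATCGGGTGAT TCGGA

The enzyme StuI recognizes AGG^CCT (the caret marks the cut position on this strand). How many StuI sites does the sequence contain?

No occurrence of AGGCCT is present in the sequence.
StuI does not cut: 0 sites.

0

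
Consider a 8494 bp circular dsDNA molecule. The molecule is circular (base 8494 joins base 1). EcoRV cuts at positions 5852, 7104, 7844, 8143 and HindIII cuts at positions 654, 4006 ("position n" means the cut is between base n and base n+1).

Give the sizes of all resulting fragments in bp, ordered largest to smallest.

3352, 1846, 1252, 1005, 740, 299 bp

Combined cut positions (sorted): 654, 4006, 5852, 7104, 7844, 8143.
Circular molecule, 6 cuts → 6 fragments:
  4006 − 654 = 3352 bp
  5852 − 4006 = 1846 bp
  7104 − 5852 = 1252 bp
  7844 − 7104 = 740 bp
  8143 − 7844 = 299 bp
  wrap: 8494 − 8143 + 654 = 1005 bp
Sorted largest to smallest: 3352, 1846, 1252, 1005, 740, 299 bp.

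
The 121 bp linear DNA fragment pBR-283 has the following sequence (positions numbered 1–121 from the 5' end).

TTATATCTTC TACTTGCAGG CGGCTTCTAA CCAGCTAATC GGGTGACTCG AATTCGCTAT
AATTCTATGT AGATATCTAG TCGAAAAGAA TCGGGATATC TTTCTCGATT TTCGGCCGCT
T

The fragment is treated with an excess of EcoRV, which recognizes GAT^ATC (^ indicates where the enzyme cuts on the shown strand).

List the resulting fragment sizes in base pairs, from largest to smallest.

74, 24, 23 bp

EcoRV sites (GATATC) start at positions 72, 95.
EcoRV cuts after base 3 of each site, so after positions 74, 97.
Linear molecule, 2 cuts → 3 fragments:
  1–74 → 74 bp
  75–97 → 23 bp
  98–121 → 24 bp
Sorted largest to smallest: 74, 24, 23 bp.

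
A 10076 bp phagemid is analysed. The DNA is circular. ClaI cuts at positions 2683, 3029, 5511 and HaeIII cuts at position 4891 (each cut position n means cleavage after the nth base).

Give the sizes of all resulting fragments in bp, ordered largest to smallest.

Combined cut positions (sorted): 2683, 3029, 4891, 5511.
Circular molecule, 4 cuts → 4 fragments:
  3029 − 2683 = 346 bp
  4891 − 3029 = 1862 bp
  5511 − 4891 = 620 bp
  wrap: 10076 − 5511 + 2683 = 7248 bp
Sorted largest to smallest: 7248, 1862, 620, 346 bp.

7248, 1862, 620, 346 bp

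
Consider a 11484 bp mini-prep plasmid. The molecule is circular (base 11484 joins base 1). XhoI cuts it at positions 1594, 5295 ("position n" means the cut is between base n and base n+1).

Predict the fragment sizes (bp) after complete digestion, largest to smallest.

7783, 3701 bp

Circular molecule, 2 cuts → 2 fragments:
  5295 − 1594 = 3701 bp
  wrap: 11484 − 5295 + 1594 = 7783 bp
Sorted largest to smallest: 7783, 3701 bp.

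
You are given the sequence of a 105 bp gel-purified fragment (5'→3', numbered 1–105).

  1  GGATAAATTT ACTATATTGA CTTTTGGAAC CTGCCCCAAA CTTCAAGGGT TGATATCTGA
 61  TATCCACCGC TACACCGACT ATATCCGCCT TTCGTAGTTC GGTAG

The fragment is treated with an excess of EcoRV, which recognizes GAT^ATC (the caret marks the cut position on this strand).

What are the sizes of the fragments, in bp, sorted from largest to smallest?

EcoRV sites (GATATC) start at positions 52, 59.
EcoRV cuts after base 3 of each site, so after positions 54, 61.
Linear molecule, 2 cuts → 3 fragments:
  1–54 → 54 bp
  55–61 → 7 bp
  62–105 → 44 bp
Sorted largest to smallest: 54, 44, 7 bp.

54, 44, 7 bp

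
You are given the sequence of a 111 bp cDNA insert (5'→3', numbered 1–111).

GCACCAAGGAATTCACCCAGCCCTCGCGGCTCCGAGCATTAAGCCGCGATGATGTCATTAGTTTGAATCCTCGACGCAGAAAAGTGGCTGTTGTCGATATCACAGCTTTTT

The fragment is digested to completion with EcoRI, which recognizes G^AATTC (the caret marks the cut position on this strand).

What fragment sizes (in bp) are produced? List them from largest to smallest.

102, 9 bp

The EcoRI site (GAATTC) starts at position 9.
EcoRI cuts after the first base of each site, so after position 9.
Linear molecule, 1 cut → 2 fragments:
  1–9 → 9 bp
  10–111 → 102 bp
Sorted largest to smallest: 102, 9 bp.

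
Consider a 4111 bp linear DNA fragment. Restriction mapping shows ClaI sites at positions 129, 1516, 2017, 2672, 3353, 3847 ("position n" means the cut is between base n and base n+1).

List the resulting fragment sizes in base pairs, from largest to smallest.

1387, 681, 655, 501, 494, 264, 129 bp

Linear molecule, 6 cuts → 7 fragments:
  129 − 0 = 129 bp
  1516 − 129 = 1387 bp
  2017 − 1516 = 501 bp
  2672 − 2017 = 655 bp
  3353 − 2672 = 681 bp
  3847 − 3353 = 494 bp
  4111 − 3847 = 264 bp
Sorted largest to smallest: 1387, 681, 655, 501, 494, 264, 129 bp.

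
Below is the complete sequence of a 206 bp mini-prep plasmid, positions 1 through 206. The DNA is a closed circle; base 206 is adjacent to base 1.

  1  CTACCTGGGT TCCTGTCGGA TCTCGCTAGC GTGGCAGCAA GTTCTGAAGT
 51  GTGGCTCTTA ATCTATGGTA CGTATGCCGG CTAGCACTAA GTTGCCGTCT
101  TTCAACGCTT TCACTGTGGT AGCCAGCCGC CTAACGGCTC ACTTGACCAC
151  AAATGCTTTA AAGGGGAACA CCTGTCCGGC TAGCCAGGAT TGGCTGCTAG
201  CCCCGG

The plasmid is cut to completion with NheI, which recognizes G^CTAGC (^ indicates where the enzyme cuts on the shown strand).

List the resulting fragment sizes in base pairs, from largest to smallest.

NheI sites (GCTAGC) start at positions 25, 80, 179, 196.
NheI cuts after the first base of each site, so after positions 25, 80, 179, 196.
Circular molecule, 4 cuts → 4 fragments:
  26–80 → 55 bp
  81–179 → 99 bp
  180–196 → 17 bp
  197–206 then 1–25 → 10 + 25 = 35 bp
Sorted largest to smallest: 99, 55, 35, 17 bp.

99, 55, 35, 17 bp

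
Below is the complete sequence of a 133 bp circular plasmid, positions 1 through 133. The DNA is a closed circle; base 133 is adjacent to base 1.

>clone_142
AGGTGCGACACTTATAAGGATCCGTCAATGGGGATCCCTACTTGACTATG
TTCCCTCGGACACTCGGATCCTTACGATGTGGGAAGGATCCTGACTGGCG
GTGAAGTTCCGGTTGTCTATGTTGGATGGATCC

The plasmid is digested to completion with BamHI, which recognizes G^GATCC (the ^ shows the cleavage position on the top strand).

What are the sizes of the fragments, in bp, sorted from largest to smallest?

BamHI sites (GGATCC) start at positions 18, 32, 66, 86, 128.
BamHI cuts after the first base of each site, so after positions 18, 32, 66, 86, 128.
Circular molecule, 5 cuts → 5 fragments:
  19–32 → 14 bp
  33–66 → 34 bp
  67–86 → 20 bp
  87–128 → 42 bp
  129–133 then 1–18 → 5 + 18 = 23 bp
Sorted largest to smallest: 42, 34, 23, 20, 14 bp.

42, 34, 23, 20, 14 bp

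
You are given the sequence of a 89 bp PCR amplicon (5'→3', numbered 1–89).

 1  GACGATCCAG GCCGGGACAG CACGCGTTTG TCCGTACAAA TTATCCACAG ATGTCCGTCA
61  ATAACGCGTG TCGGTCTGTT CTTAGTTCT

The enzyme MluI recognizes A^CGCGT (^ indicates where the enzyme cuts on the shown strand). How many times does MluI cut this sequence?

2

ACGCGT occurs starting at positions 22, 64.
MluI cuts at 2 sites.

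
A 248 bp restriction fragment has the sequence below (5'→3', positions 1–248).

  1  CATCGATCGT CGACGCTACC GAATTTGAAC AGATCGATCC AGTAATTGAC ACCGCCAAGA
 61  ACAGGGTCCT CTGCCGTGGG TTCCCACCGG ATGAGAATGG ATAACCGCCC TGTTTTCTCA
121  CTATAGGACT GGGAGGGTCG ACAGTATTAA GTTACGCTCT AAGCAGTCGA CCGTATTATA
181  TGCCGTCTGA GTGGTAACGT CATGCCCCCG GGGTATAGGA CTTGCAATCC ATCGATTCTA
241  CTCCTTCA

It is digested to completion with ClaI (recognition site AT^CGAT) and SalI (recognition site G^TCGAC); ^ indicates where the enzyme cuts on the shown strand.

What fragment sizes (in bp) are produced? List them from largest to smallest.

103, 66, 29, 25, 16, 6, 3 bp

ClaI sites (ATCGAT) start at positions 2, 33, 231.
ClaI cuts after base 2 of each site, so after positions 3, 34, 232.
SalI sites (GTCGAC) start at positions 9, 137, 166.
SalI cuts after the first base of each site, so after positions 9, 137, 166.
Combined cut positions: 3, 9, 34, 137, 166, 232.
Linear molecule, 6 cuts → 7 fragments:
  1–3 → 3 bp
  4–9 → 6 bp
  10–34 → 25 bp
  35–137 → 103 bp
  138–166 → 29 bp
  167–232 → 66 bp
  233–248 → 16 bp
Sorted largest to smallest: 103, 66, 29, 25, 16, 6, 3 bp.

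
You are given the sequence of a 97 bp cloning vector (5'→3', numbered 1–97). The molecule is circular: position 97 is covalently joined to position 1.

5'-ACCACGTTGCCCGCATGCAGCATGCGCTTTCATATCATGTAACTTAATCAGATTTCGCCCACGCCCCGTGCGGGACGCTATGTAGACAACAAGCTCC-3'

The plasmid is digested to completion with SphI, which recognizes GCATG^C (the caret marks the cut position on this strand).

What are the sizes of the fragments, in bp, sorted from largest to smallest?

SphI sites (GCATGC) start at positions 13, 20.
SphI cuts after base 5 of each site (before the last base), so after positions 17, 24.
Circular molecule, 2 cuts → 2 fragments:
  18–24 → 7 bp
  25–97 then 1–17 → 73 + 17 = 90 bp
Sorted largest to smallest: 90, 7 bp.

90, 7 bp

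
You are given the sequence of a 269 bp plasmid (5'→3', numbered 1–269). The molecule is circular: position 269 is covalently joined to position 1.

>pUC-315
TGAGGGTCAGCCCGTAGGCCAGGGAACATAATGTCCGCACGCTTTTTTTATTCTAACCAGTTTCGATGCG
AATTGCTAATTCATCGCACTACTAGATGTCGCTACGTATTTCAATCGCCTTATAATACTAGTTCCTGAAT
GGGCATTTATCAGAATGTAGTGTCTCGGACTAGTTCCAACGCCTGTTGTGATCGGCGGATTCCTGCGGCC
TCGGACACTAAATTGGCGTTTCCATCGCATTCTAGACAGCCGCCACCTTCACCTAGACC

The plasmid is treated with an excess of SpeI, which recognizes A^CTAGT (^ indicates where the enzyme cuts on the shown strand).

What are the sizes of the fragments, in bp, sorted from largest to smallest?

SpeI sites (ACTAGT) start at positions 127, 169.
SpeI cuts after the first base of each site, so after positions 127, 169.
Circular molecule, 2 cuts → 2 fragments:
  128–169 → 42 bp
  170–269 then 1–127 → 100 + 127 = 227 bp
Sorted largest to smallest: 227, 42 bp.

227, 42 bp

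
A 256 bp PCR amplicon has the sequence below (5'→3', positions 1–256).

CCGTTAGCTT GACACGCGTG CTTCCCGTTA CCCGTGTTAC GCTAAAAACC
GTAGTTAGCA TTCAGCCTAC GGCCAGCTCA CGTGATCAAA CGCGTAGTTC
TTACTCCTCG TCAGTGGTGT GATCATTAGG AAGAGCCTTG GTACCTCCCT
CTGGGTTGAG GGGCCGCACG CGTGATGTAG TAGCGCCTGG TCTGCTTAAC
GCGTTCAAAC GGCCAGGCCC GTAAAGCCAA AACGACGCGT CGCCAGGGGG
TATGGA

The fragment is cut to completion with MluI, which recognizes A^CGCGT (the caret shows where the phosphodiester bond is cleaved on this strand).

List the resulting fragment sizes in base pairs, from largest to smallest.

MluI sites (ACGCGT) start at positions 14, 90, 168, 199, 235.
MluI cuts after the first base of each site, so after positions 14, 90, 168, 199, 235.
Linear molecule, 5 cuts → 6 fragments:
  1–14 → 14 bp
  15–90 → 76 bp
  91–168 → 78 bp
  169–199 → 31 bp
  200–235 → 36 bp
  236–256 → 21 bp
Sorted largest to smallest: 78, 76, 36, 31, 21, 14 bp.

78, 76, 36, 31, 21, 14 bp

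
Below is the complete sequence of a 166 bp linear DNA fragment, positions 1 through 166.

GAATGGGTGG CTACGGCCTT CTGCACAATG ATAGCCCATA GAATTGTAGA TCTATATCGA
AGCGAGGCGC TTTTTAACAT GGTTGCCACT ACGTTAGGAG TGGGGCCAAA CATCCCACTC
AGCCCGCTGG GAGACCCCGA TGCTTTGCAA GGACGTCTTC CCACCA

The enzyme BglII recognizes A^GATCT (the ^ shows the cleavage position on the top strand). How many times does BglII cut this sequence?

AGATCT occurs starting at position 48.
BglII cuts at 1 site.

1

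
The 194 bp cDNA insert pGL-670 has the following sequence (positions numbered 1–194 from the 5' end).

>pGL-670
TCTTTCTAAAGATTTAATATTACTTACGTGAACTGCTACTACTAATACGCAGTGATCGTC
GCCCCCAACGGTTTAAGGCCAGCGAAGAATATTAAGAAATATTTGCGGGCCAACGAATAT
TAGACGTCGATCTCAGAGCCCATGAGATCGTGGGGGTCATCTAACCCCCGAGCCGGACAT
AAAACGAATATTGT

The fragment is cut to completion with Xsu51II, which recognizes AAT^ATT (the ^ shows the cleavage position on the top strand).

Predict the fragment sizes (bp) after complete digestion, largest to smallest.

72, 71, 18, 18, 10, 5 bp

Xsu51II sites (AATATT) start at positions 16, 88, 98, 116, 187.
Xsu51II cuts after base 3 of each site, so after positions 18, 90, 100, 118, 189.
Linear molecule, 5 cuts → 6 fragments:
  1–18 → 18 bp
  19–90 → 72 bp
  91–100 → 10 bp
  101–118 → 18 bp
  119–189 → 71 bp
  190–194 → 5 bp
Sorted largest to smallest: 72, 71, 18, 18, 10, 5 bp.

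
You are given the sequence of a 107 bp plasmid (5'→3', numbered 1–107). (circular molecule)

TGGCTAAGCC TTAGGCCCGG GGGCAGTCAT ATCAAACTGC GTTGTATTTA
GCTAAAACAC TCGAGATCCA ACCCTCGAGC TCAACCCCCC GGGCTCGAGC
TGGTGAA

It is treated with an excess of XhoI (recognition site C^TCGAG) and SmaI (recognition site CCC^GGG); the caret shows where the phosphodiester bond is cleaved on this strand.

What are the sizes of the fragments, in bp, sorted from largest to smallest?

XhoI sites (CTCGAG) start at positions 60, 74, 94.
XhoI cuts after the first base of each site, so after positions 60, 74, 94.
SmaI sites (CCCGGG) start at positions 16, 88.
SmaI cuts after base 3 of each site, so after positions 18, 90.
Combined cut positions: 18, 60, 74, 90, 94.
Circular molecule, 5 cuts → 5 fragments:
  19–60 → 42 bp
  61–74 → 14 bp
  75–90 → 16 bp
  91–94 → 4 bp
  95–107 then 1–18 → 13 + 18 = 31 bp
Sorted largest to smallest: 42, 31, 16, 14, 4 bp.

42, 31, 16, 14, 4 bp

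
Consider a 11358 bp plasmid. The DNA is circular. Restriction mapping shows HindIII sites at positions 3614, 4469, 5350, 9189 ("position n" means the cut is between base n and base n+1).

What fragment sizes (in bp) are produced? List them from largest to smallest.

Circular molecule, 4 cuts → 4 fragments:
  4469 − 3614 = 855 bp
  5350 − 4469 = 881 bp
  9189 − 5350 = 3839 bp
  wrap: 11358 − 9189 + 3614 = 5783 bp
Sorted largest to smallest: 5783, 3839, 881, 855 bp.

5783, 3839, 881, 855 bp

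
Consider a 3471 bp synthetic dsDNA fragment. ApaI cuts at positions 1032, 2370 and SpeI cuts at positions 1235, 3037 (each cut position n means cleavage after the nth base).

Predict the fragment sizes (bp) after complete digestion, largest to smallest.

1135, 1032, 667, 434, 203 bp

Combined cut positions (sorted): 1032, 1235, 2370, 3037.
Linear molecule, 4 cuts → 5 fragments:
  1032 − 0 = 1032 bp
  1235 − 1032 = 203 bp
  2370 − 1235 = 1135 bp
  3037 − 2370 = 667 bp
  3471 − 3037 = 434 bp
Sorted largest to smallest: 1135, 1032, 667, 434, 203 bp.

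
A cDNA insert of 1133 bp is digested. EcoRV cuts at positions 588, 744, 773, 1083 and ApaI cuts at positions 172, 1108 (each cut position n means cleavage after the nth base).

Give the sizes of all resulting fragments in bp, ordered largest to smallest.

Combined cut positions (sorted): 172, 588, 744, 773, 1083, 1108.
Linear molecule, 6 cuts → 7 fragments:
  172 − 0 = 172 bp
  588 − 172 = 416 bp
  744 − 588 = 156 bp
  773 − 744 = 29 bp
  1083 − 773 = 310 bp
  1108 − 1083 = 25 bp
  1133 − 1108 = 25 bp
Sorted largest to smallest: 416, 310, 172, 156, 29, 25, 25 bp.

416, 310, 172, 156, 29, 25, 25 bp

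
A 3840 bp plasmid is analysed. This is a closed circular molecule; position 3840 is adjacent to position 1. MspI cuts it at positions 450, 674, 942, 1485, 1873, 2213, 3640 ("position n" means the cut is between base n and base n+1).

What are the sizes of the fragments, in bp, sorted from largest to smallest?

Circular molecule, 7 cuts → 7 fragments:
  674 − 450 = 224 bp
  942 − 674 = 268 bp
  1485 − 942 = 543 bp
  1873 − 1485 = 388 bp
  2213 − 1873 = 340 bp
  3640 − 2213 = 1427 bp
  wrap: 3840 − 3640 + 450 = 650 bp
Sorted largest to smallest: 1427, 650, 543, 388, 340, 268, 224 bp.

1427, 650, 543, 388, 340, 268, 224 bp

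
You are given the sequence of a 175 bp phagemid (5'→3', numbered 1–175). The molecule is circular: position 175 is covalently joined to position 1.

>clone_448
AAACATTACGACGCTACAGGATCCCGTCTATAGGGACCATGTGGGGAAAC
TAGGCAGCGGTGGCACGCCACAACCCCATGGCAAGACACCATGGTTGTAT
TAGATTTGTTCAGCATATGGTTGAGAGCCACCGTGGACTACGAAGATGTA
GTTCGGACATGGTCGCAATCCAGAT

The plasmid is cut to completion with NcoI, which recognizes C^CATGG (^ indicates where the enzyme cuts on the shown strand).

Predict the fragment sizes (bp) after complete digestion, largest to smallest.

162, 13 bp

NcoI sites (CCATGG) start at positions 76, 89.
NcoI cuts after the first base of each site, so after positions 76, 89.
Circular molecule, 2 cuts → 2 fragments:
  77–89 → 13 bp
  90–175 then 1–76 → 86 + 76 = 162 bp
Sorted largest to smallest: 162, 13 bp.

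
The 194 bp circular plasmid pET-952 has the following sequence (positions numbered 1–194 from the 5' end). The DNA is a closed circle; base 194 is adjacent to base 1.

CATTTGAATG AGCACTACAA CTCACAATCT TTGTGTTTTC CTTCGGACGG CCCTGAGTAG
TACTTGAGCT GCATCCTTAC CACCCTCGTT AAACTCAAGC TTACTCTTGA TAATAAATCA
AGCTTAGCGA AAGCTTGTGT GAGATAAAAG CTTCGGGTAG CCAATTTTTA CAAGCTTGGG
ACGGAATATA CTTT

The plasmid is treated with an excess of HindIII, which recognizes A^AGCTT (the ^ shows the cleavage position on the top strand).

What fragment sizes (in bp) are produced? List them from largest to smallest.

HindIII sites (AAGCTT) start at positions 97, 120, 131, 148, 172.
HindIII cuts after the first base of each site, so after positions 97, 120, 131, 148, 172.
Circular molecule, 5 cuts → 5 fragments:
  98–120 → 23 bp
  121–131 → 11 bp
  132–148 → 17 bp
  149–172 → 24 bp
  173–194 then 1–97 → 22 + 97 = 119 bp
Sorted largest to smallest: 119, 24, 23, 17, 11 bp.

119, 24, 23, 17, 11 bp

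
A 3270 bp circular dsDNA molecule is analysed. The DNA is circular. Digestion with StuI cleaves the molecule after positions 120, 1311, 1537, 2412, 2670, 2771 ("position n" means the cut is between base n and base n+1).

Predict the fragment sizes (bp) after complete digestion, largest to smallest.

Circular molecule, 6 cuts → 6 fragments:
  1311 − 120 = 1191 bp
  1537 − 1311 = 226 bp
  2412 − 1537 = 875 bp
  2670 − 2412 = 258 bp
  2771 − 2670 = 101 bp
  wrap: 3270 − 2771 + 120 = 619 bp
Sorted largest to smallest: 1191, 875, 619, 258, 226, 101 bp.

1191, 875, 619, 258, 226, 101 bp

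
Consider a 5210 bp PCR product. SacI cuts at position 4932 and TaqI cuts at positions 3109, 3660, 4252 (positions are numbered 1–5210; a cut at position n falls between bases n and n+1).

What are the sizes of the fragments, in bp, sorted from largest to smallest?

3109, 680, 592, 551, 278 bp

Combined cut positions (sorted): 3109, 3660, 4252, 4932.
Linear molecule, 4 cuts → 5 fragments:
  3109 − 0 = 3109 bp
  3660 − 3109 = 551 bp
  4252 − 3660 = 592 bp
  4932 − 4252 = 680 bp
  5210 − 4932 = 278 bp
Sorted largest to smallest: 3109, 680, 592, 551, 278 bp.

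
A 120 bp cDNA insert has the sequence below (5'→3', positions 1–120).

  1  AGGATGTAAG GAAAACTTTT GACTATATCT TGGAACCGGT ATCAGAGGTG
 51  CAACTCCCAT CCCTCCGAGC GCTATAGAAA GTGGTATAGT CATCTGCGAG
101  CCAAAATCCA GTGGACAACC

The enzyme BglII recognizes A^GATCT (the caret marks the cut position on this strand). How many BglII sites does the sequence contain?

No occurrence of AGATCT is present in the sequence.
BglII does not cut: 0 sites.

0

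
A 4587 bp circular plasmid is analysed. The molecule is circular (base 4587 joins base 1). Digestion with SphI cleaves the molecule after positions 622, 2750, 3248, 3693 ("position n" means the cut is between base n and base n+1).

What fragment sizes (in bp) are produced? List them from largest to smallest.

Circular molecule, 4 cuts → 4 fragments:
  2750 − 622 = 2128 bp
  3248 − 2750 = 498 bp
  3693 − 3248 = 445 bp
  wrap: 4587 − 3693 + 622 = 1516 bp
Sorted largest to smallest: 2128, 1516, 498, 445 bp.

2128, 1516, 498, 445 bp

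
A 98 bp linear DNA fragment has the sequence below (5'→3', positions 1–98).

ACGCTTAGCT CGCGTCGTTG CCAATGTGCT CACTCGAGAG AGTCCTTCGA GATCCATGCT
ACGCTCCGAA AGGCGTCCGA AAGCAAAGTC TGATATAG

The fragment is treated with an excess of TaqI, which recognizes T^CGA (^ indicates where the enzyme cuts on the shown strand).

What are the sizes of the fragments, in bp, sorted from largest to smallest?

51, 34, 13 bp

TaqI sites (TCGA) start at positions 34, 47.
TaqI cuts after the first base of each site, so after positions 34, 47.
Linear molecule, 2 cuts → 3 fragments:
  1–34 → 34 bp
  35–47 → 13 bp
  48–98 → 51 bp
Sorted largest to smallest: 51, 34, 13 bp.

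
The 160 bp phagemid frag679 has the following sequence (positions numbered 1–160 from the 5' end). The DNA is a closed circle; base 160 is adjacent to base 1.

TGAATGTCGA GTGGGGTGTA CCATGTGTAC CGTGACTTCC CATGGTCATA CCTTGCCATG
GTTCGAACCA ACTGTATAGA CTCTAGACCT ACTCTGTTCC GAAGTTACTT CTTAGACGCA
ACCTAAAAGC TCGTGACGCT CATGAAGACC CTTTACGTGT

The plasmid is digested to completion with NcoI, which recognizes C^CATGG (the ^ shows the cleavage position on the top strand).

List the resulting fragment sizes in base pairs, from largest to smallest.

144, 16 bp

NcoI sites (CCATGG) start at positions 40, 56.
NcoI cuts after the first base of each site, so after positions 40, 56.
Circular molecule, 2 cuts → 2 fragments:
  41–56 → 16 bp
  57–160 then 1–40 → 104 + 40 = 144 bp
Sorted largest to smallest: 144, 16 bp.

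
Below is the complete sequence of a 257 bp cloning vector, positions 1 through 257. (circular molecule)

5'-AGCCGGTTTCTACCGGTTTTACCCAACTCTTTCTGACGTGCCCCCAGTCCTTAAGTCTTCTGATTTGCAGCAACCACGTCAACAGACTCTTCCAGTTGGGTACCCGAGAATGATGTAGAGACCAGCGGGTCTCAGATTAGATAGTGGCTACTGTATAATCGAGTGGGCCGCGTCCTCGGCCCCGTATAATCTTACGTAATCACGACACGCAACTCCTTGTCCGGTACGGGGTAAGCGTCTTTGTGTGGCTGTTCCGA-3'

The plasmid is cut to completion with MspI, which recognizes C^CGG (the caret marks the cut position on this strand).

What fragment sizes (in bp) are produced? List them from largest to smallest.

MspI sites (CCGG) start at positions 3, 13, 221.
MspI cuts after the first base of each site, so after positions 3, 13, 221.
Circular molecule, 3 cuts → 3 fragments:
  4–13 → 10 bp
  14–221 → 208 bp
  222–257 then 1–3 → 36 + 3 = 39 bp
Sorted largest to smallest: 208, 39, 10 bp.

208, 39, 10 bp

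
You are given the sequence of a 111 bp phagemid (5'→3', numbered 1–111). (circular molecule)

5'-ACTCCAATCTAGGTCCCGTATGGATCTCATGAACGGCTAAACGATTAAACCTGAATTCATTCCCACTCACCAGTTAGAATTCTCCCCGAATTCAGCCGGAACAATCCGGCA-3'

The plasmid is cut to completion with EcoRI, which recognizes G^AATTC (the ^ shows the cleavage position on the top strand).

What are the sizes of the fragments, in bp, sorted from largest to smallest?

76, 24, 11 bp

EcoRI sites (GAATTC) start at positions 53, 77, 88.
EcoRI cuts after the first base of each site, so after positions 53, 77, 88.
Circular molecule, 3 cuts → 3 fragments:
  54–77 → 24 bp
  78–88 → 11 bp
  89–111 then 1–53 → 23 + 53 = 76 bp
Sorted largest to smallest: 76, 24, 11 bp.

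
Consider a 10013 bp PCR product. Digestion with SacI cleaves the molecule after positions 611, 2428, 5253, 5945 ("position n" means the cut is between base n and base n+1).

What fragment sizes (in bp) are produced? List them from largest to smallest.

Linear molecule, 4 cuts → 5 fragments:
  611 − 0 = 611 bp
  2428 − 611 = 1817 bp
  5253 − 2428 = 2825 bp
  5945 − 5253 = 692 bp
  10013 − 5945 = 4068 bp
Sorted largest to smallest: 4068, 2825, 1817, 692, 611 bp.

4068, 2825, 1817, 692, 611 bp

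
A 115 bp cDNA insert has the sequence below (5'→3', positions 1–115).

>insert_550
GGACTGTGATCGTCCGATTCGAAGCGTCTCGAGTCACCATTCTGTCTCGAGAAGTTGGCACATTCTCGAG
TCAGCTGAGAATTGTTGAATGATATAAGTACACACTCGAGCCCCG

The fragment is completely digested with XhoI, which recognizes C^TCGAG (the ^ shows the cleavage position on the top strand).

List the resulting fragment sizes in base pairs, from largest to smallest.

40, 28, 19, 18, 10 bp

XhoI sites (CTCGAG) start at positions 28, 46, 65, 105.
XhoI cuts after the first base of each site, so after positions 28, 46, 65, 105.
Linear molecule, 4 cuts → 5 fragments:
  1–28 → 28 bp
  29–46 → 18 bp
  47–65 → 19 bp
  66–105 → 40 bp
  106–115 → 10 bp
Sorted largest to smallest: 40, 28, 19, 18, 10 bp.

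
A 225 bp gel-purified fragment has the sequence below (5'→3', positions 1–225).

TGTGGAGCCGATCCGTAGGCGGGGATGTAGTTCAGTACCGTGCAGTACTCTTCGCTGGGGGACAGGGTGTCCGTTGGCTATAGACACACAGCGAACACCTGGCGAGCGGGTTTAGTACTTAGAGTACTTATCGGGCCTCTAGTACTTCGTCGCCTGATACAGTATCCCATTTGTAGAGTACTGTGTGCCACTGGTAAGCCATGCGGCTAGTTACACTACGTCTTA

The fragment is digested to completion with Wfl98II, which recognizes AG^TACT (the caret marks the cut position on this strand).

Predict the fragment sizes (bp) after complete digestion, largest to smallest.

Wfl98II sites (AGTACT) start at positions 44, 114, 123, 141, 177.
Wfl98II cuts after base 2 of each site, so after positions 45, 115, 124, 142, 178.
Linear molecule, 5 cuts → 6 fragments:
  1–45 → 45 bp
  46–115 → 70 bp
  116–124 → 9 bp
  125–142 → 18 bp
  143–178 → 36 bp
  179–225 → 47 bp
Sorted largest to smallest: 70, 47, 45, 36, 18, 9 bp.

70, 47, 45, 36, 18, 9 bp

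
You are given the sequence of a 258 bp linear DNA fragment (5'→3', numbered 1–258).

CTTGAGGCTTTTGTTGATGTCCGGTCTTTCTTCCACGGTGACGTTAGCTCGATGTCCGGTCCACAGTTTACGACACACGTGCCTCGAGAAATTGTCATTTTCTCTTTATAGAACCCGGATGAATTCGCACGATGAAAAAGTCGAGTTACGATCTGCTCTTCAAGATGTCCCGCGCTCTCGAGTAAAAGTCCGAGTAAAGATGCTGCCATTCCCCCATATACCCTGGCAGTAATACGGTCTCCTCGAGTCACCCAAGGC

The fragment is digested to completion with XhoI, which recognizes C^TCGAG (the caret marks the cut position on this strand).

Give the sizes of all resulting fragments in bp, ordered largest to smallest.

XhoI sites (CTCGAG) start at positions 83, 177, 242.
XhoI cuts after the first base of each site, so after positions 83, 177, 242.
Linear molecule, 3 cuts → 4 fragments:
  1–83 → 83 bp
  84–177 → 94 bp
  178–242 → 65 bp
  243–258 → 16 bp
Sorted largest to smallest: 94, 83, 65, 16 bp.

94, 83, 65, 16 bp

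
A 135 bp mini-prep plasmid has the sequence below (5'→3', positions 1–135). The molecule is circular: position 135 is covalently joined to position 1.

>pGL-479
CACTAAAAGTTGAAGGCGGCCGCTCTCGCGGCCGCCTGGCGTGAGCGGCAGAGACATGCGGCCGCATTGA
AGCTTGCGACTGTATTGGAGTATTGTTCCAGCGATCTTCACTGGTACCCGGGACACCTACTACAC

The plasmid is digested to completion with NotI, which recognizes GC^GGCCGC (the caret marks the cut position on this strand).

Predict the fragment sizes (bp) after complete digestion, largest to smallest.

NotI sites (GCGGCCGC) start at positions 16, 28, 58.
NotI cuts after base 2 of each site, so after positions 17, 29, 59.
Circular molecule, 3 cuts → 3 fragments:
  18–29 → 12 bp
  30–59 → 30 bp
  60–135 then 1–17 → 76 + 17 = 93 bp
Sorted largest to smallest: 93, 30, 12 bp.

93, 30, 12 bp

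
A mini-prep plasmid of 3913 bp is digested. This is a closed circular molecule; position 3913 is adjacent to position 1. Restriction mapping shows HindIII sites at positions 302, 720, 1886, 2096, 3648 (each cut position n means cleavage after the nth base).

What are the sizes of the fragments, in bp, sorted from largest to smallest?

Circular molecule, 5 cuts → 5 fragments:
  720 − 302 = 418 bp
  1886 − 720 = 1166 bp
  2096 − 1886 = 210 bp
  3648 − 2096 = 1552 bp
  wrap: 3913 − 3648 + 302 = 567 bp
Sorted largest to smallest: 1552, 1166, 567, 418, 210 bp.

1552, 1166, 567, 418, 210 bp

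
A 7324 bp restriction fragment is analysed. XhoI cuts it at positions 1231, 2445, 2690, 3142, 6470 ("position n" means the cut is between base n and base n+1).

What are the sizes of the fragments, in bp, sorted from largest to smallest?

3328, 1231, 1214, 854, 452, 245 bp

Linear molecule, 5 cuts → 6 fragments:
  1231 − 0 = 1231 bp
  2445 − 1231 = 1214 bp
  2690 − 2445 = 245 bp
  3142 − 2690 = 452 bp
  6470 − 3142 = 3328 bp
  7324 − 6470 = 854 bp
Sorted largest to smallest: 3328, 1231, 1214, 854, 452, 245 bp.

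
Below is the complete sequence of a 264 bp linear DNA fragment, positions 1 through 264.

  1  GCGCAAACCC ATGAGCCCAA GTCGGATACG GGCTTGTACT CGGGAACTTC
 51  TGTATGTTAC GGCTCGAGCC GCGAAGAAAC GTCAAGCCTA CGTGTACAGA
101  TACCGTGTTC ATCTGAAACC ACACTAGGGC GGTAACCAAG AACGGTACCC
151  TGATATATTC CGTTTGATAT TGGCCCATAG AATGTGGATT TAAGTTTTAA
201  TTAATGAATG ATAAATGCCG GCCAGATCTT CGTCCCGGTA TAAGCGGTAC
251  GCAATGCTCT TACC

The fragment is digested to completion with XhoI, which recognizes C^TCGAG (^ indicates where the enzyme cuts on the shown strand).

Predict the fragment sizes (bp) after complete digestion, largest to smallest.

201, 63 bp

The XhoI site (CTCGAG) starts at position 63.
XhoI cuts after the first base of each site, so after position 63.
Linear molecule, 1 cut → 2 fragments:
  1–63 → 63 bp
  64–264 → 201 bp
Sorted largest to smallest: 201, 63 bp.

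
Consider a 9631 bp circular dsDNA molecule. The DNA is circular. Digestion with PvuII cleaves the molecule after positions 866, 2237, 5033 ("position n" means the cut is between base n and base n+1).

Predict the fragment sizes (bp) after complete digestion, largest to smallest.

5464, 2796, 1371 bp

Circular molecule, 3 cuts → 3 fragments:
  2237 − 866 = 1371 bp
  5033 − 2237 = 2796 bp
  wrap: 9631 − 5033 + 866 = 5464 bp
Sorted largest to smallest: 5464, 2796, 1371 bp.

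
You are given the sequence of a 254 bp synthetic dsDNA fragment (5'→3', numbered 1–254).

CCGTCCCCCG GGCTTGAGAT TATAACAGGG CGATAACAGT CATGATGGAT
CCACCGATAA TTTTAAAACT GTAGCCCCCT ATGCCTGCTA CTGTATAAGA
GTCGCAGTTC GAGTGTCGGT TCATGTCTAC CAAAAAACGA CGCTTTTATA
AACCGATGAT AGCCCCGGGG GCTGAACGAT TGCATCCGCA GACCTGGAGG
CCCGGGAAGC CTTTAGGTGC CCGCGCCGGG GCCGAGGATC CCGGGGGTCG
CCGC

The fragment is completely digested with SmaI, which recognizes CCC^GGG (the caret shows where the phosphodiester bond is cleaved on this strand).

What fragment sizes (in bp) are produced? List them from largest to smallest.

SmaI sites (CCCGGG) start at positions 7, 164, 201, 240.
SmaI cuts after base 3 of each site, so after positions 9, 166, 203, 242.
Linear molecule, 4 cuts → 5 fragments:
  1–9 → 9 bp
  10–166 → 157 bp
  167–203 → 37 bp
  204–242 → 39 bp
  243–254 → 12 bp
Sorted largest to smallest: 157, 39, 37, 12, 9 bp.

157, 39, 37, 12, 9 bp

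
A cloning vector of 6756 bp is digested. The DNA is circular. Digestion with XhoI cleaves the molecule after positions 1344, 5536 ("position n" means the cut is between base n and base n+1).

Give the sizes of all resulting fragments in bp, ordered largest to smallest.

Circular molecule, 2 cuts → 2 fragments:
  5536 − 1344 = 4192 bp
  wrap: 6756 − 5536 + 1344 = 2564 bp
Sorted largest to smallest: 4192, 2564 bp.

4192, 2564 bp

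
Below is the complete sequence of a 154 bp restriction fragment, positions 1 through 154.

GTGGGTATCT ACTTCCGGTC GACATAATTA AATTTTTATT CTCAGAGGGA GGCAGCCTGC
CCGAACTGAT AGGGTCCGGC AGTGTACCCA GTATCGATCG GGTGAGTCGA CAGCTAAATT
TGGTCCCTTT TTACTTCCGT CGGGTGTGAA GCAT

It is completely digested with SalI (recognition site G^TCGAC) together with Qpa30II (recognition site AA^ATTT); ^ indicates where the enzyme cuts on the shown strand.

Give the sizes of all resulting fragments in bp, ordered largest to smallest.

SalI sites (GTCGAC) start at positions 18, 106.
SalI cuts after the first base of each site, so after positions 18, 106.
Qpa30II sites (AAATTT) start at positions 30, 116.
Qpa30II cuts after base 2 of each site, so after positions 31, 117.
Combined cut positions: 18, 31, 106, 117.
Linear molecule, 4 cuts → 5 fragments:
  1–18 → 18 bp
  19–31 → 13 bp
  32–106 → 75 bp
  107–117 → 11 bp
  118–154 → 37 bp
Sorted largest to smallest: 75, 37, 18, 13, 11 bp.

75, 37, 18, 13, 11 bp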